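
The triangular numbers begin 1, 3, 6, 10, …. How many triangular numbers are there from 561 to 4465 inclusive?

62

The n-th triangular number is n(n+1)/2.
Smallest index with value ≥ 561: n = 33 (giving 561).
Largest index with value ≤ 4465: n = 94 (giving 4465).
Indices 33 through 94: 62 terms.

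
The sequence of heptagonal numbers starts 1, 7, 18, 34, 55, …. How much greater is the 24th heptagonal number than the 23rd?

116

Consecutive heptagonal numbers differ by 5n − 4: here 5·24 − 4 = 116.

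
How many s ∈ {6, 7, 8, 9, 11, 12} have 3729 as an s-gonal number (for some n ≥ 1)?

s = 6: P(6, 43) = 3655 and P(6, 44) = 3828; 3729 is not s-gonal.
s = 7: P(7, 38) = 3553 and P(7, 39) = 3744; 3729 is not s-gonal.
s = 8: P(8, 35) = 3605 and P(8, 36) = 3816; 3729 is not s-gonal.
s = 9: P(9, 33) = 3729. ✓
s = 11: P(11, 29) = 3683 and P(11, 30) = 3945; 3729 is not s-gonal.
s = 12: P(12, 27) = 3537 and P(12, 28) = 3808; 3729 is not s-gonal.
Hits: s ∈ {9} → 1.

1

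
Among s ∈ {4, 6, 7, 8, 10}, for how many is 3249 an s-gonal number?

s = 4: P(4, 57) = 3249. ✓
s = 6: P(6, 40) = 3160 and P(6, 41) = 3321; 3249 is not s-gonal.
s = 7: P(7, 36) = 3186 and P(7, 37) = 3367; 3249 is not s-gonal.
s = 8: P(8, 33) = 3201 and P(8, 34) = 3400; 3249 is not s-gonal.
s = 10: P(10, 28) = 3052 and P(10, 29) = 3277; 3249 is not s-gonal.
Hits: s ∈ {4} → 1.

1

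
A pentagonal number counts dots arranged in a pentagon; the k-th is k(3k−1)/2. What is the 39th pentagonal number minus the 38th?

115

Consecutive pentagonal numbers differ by 3n − 2: here 3·39 − 2 = 115.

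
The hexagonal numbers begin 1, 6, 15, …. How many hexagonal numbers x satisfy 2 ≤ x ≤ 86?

The n-th hexagonal number is n(2n−1).
Smallest index with value ≥ 2: n = 2 (giving 6).
Largest index with value ≤ 86: n = 6 (giving 66).
Indices 2 through 6: 5 terms.

5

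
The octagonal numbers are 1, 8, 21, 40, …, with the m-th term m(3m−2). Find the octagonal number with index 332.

The 332nd octagonal number is n(3n−2) with n = 332.
332·(3·332 − 2) = 332·994 = 330008.

330008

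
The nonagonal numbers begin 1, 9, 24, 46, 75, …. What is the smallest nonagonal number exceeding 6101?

Solve n(7n−5)/2 > 6101 for integer n.
The largest n with value ≤ 6101 is 42 (since 6069 ≤ 6101 < 6364), so the first above is n = 43, value 6364.

6364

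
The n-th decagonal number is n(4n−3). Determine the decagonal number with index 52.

10660

The 52nd decagonal number is n(4n−3) with n = 52.
52·(4·52 − 3) = 52·205 = 10660.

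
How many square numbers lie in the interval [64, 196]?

7

The n-th square number is n².
Smallest index with value ≥ 64: n = 8 (giving 64).
Largest index with value ≤ 196: n = 14 (giving 196).
Indices 8 through 14: 7 terms.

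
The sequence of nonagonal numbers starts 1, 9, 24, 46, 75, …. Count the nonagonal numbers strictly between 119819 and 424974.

163

The n-th nonagonal number is n(7n−5)/2.
Smallest index with value > 119819: n = 186 (giving 120621).
Largest index with value < 424974: n = 348 (giving 422994).
Indices 186 through 348: 163 terms.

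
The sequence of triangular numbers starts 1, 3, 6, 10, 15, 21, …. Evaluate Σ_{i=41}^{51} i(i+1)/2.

11946

Σ i(i+1)/2 = (Σi² + Σi) / 2 over i = 41..51.
Σi = 1326 − 820 = 506 and Σi² = 45526 − 22140 = 23386.
(1·23386 + 1·506) / 2 = 23892/2 = 11946.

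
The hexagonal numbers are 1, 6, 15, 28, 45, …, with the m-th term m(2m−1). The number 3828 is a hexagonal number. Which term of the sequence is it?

Set n(2n−1) = 3828, giving 2n² − n − 3828 = 0.
The discriminant is 1 + 8·3828 = 30625, and √30625 = 175.
So n = (1 + 175) / 4 = 176/4 = 44.
Check: 44·(2·44 − 1) = 3828. ✓

44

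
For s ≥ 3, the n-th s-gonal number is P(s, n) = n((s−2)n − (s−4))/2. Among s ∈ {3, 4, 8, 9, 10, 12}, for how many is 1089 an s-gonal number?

2

s = 3: P(3, 46) = 1081 and P(3, 47) = 1128; 1089 is not s-gonal.
s = 4: P(4, 33) = 1089. ✓
s = 8: P(8, 19) = 1045 and P(8, 20) = 1160; 1089 is not s-gonal.
s = 9: P(9, 18) = 1089. ✓
s = 10: P(10, 16) = 976 and P(10, 17) = 1105; 1089 is not s-gonal.
s = 12: P(12, 15) = 1065 and P(12, 16) = 1216; 1089 is not s-gonal.
Hits: s ∈ {4, 9} → 2.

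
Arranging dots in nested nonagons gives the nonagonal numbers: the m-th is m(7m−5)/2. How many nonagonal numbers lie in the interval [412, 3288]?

20

The n-th nonagonal number is n(7n−5)/2.
Smallest index with value ≥ 412: n = 12 (giving 474).
Largest index with value ≤ 3288: n = 31 (giving 3286).
Indices 12 through 31: 20 terms.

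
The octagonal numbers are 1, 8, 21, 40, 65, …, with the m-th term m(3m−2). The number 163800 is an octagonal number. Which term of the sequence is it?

Set n(3n−2) = 163800, giving 3n² − 2n − 163800 = 0.
So n = (2 + 1402) / 6 = 1404/6 = 234.
Check: 234·(3·234 − 2) = 163800. ✓

234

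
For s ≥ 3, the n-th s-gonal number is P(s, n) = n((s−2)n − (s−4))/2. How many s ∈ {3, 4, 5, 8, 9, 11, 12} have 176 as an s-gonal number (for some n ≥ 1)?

2

s = 3: P(3, 18) = 171 and P(3, 19) = 190; 176 is not s-gonal.
s = 4: P(4, 13) = 169 and P(4, 14) = 196; 176 is not s-gonal.
s = 5: P(5, 11) = 176. ✓
s = 8: P(8, 8) = 176. ✓
s = 9: P(9, 7) = 154 and P(9, 8) = 204; 176 is not s-gonal.
s = 11: P(11, 6) = 141 and P(11, 7) = 196; 176 is not s-gonal.
s = 12: P(12, 6) = 156 and P(12, 7) = 217; 176 is not s-gonal.
Hits: s ∈ {5, 8} → 2.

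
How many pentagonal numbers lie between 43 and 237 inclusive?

The n-th pentagonal number is n(3n−1)/2.
Smallest index with value ≥ 43: n = 6 (giving 51).
Largest index with value ≤ 237: n = 12 (giving 210).
Indices 6 through 12: 7 terms.

7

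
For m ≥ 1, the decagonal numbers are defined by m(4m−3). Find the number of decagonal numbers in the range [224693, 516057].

The n-th decagonal number is n(4n−3).
Smallest index with value ≥ 224693: n = 238 (giving 225862).
Largest index with value ≤ 516057: n = 359 (giving 514447).
Indices 238 through 359: 122 terms.

122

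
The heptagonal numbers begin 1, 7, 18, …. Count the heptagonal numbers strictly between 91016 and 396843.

The n-th heptagonal number is n(5n−3)/2.
Smallest index with value > 91016: n = 192 (giving 91872).
Largest index with value < 396843: n = 398 (giving 395413).
Indices 192 through 398: 207 terms.

207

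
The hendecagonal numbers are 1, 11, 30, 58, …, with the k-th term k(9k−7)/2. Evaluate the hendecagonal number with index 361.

585181

361·(9·361 − 7)/2 = 361·3242/2 = 361·1621 = 585181.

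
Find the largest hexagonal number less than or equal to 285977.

285390

Solve n(2n−1) ≤ 285977 for integer n.
n = 378 gives 285390 ≤ 285977, while n = 379 gives 286903 > 285977; so the answer is 285390.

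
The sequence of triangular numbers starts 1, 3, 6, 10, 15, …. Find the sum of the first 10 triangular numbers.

220

Σ i(i+1)/2 = (Σi² + Σi) / 2 over i = 1..10.
Σi = 55 and Σi² = 385.
(1·385 + 1·55) / 2 = 440/2 = 220.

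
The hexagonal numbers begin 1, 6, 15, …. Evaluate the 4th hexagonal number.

28

4·(2·4 − 1) = 4·7 = 28.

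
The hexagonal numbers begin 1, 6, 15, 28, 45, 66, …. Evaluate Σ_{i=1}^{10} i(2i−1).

715

Σ i(2i−1) = 2Σi² − Σi over i = 1..10.
Σi = 55 and Σi² = 385.
2·385 − 1·55 = 715.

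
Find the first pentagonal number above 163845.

164176

Solve n(3n−1)/2 > 163845 for integer n.
The largest n with value ≤ 163845 is 330 (since 163185 ≤ 163845 < 164176), so the first above is n = 331, value 164176.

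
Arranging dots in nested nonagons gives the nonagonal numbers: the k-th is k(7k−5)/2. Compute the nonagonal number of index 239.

The 239th nonagonal number is n(7n−5)/2 with n = 239.
239·(7·239 − 5)/2 = 239·1668/2 = 239·834 = 199326.

199326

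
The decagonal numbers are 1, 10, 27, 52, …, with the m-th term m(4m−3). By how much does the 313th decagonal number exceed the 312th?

2497

Consecutive decagonal numbers differ by 8n − 7: here 8·313 − 7 = 2497.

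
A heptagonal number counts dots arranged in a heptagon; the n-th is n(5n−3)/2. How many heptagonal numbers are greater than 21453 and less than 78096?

85

The n-th heptagonal number is n(5n−3)/2.
Smallest index with value > 21453: n = 93 (giving 21483).
Largest index with value < 78096: n = 177 (giving 78057).
Indices 93 through 177: 85 terms.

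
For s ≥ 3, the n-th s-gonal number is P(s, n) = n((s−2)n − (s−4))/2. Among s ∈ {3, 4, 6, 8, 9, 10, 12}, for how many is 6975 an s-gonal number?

1

s = 3: P(3, 117) = 6903 and P(3, 118) = 7021; 6975 is not s-gonal.
s = 4: P(4, 83) = 6889 and P(4, 84) = 7056; 6975 is not s-gonal.
s = 6: P(6, 59) = 6903 and P(6, 60) = 7140; 6975 is not s-gonal.
s = 8: P(8, 48) = 6816 and P(8, 49) = 7105; 6975 is not s-gonal.
s = 9: P(9, 45) = 6975. ✓
s = 10: P(10, 42) = 6930 and P(10, 43) = 7267; 6975 is not s-gonal.
s = 12: P(12, 37) = 6697 and P(12, 38) = 7068; 6975 is not s-gonal.
Hits: s ∈ {9} → 1.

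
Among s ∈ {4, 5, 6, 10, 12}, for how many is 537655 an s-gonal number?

1

s = 4: P(4, 733) = 537289 and P(4, 734) = 538756; 537655 is not s-gonal.
s = 5: P(5, 598) = 536107 and P(5, 599) = 537902; 537655 is not s-gonal.
s = 6: P(6, 518) = 536130 and P(6, 519) = 538203; 537655 is not s-gonal.
s = 10: P(10, 367) = 537655. ✓
s = 12: P(12, 328) = 536608 and P(12, 329) = 539889; 537655 is not s-gonal.
Hits: s ∈ {10} → 1.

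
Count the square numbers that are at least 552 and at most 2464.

26

The n-th square number is n².
Smallest index with value ≥ 552: n = 24 (giving 576).
Largest index with value ≤ 2464: n = 49 (giving 2401).
Indices 24 through 49: 26 terms.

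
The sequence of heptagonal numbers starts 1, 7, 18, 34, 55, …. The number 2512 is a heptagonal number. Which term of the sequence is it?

Set n(5n−3)/2 = 2512, giving 5n² − 3n − 5024 = 0.
The discriminant is 9 + 40·2512 = 100489, and √100489 = 317.
So n = (3 + 317) / 10 = 320/10 = 32.
Check: 32·(5·32 − 3)/2 = 2512. ✓

32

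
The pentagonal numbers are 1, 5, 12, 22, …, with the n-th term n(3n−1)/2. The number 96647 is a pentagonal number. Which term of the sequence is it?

Set n(3n−1)/2 = 96647, giving 3n² − n − 193294 = 0.
The discriminant is 1 + 24·96647 = 2319529, and √2319529 = 1523.
So n = (1 + 1523) / 6 = 1524/6 = 254.
Check: 254·(3·254 − 1)/2 = 96647. ✓

254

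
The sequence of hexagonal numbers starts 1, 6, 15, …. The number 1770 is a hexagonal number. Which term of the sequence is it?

30

Set n(2n−1) = 1770, giving 2n² − n − 1770 = 0.
The discriminant is 1 + 8·1770 = 14161, and √14161 = 119.
So n = (1 + 119) / 4 = 120/4 = 30.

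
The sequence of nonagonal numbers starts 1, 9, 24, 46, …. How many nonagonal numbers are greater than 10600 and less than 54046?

69

The n-th nonagonal number is n(7n−5)/2.
Smallest index with value > 10600: n = 56 (giving 10836).
Largest index with value < 54046: n = 124 (giving 53506).
Indices 56 through 124: 69 terms.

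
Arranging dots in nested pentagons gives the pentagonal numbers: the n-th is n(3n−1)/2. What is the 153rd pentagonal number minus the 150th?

153·(3·153 − 1)/2 = 35037 and 150·(3·150 − 1)/2 = 33675.
Difference: 35037 − 33675 = 1362.

1362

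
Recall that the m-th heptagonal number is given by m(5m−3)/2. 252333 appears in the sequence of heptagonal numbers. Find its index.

Set n(5n−3)/2 = 252333, giving 5n² − 3n − 504666 = 0.
The discriminant is 9 + 40·252333 = 10093329, and √10093329 = 3177.
So n = (3 + 3177) / 10 = 3180/10 = 318.

318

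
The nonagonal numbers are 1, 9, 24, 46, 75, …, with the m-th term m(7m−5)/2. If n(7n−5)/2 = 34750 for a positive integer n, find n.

100

Set n(7n−5)/2 = 34750, giving 7n² − 5n − 69500 = 0.
The discriminant is 25 + 56·34750 = 1946025, and √1946025 = 1395.
So n = (5 + 1395) / 14 = 1400/14 = 100.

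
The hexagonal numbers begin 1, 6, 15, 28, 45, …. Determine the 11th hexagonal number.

231

The 11th hexagonal number is n(2n−1) with n = 11.
11·(2·11 − 1) = 11·21 = 231.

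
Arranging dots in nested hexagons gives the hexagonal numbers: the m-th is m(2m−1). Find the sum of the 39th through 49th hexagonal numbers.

Σ i(2i−1) = 2Σi² − Σi over i = 39..49.
Σi = 1225 − 741 = 484 and Σi² = 40425 − 19019 = 21406.
2·21406 − 1·484 = 42328.

42328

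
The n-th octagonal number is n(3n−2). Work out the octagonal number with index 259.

200725

The 259th octagonal number is n(3n−2) with n = 259.
259·(3·259 − 2) = 259·775 = 200725.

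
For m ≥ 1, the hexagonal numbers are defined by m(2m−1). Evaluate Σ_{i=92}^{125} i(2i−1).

Σ i(2i−1) = 2Σi² − Σi over i = 92..125.
Σi = 7875 − 4186 = 3689 and Σi² = 658875 − 255346 = 403529.
2·403529 − 1·3689 = 803369.

803369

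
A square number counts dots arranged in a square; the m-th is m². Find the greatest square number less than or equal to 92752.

Solve n² ≤ 92752 for integer n.
n = 304 gives 92416 ≤ 92752, while n = 305 gives 93025 > 92752; so the answer is 92416.

92416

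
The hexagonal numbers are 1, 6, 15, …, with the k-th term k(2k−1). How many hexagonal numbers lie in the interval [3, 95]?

6

The n-th hexagonal number is n(2n−1).
Smallest index with value ≥ 3: n = 2 (giving 6).
Largest index with value ≤ 95: n = 7 (giving 91).
Indices 2 through 7: 6 terms.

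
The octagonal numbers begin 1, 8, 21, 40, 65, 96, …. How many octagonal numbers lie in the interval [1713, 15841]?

49

The n-th octagonal number is n(3n−2).
Smallest index with value ≥ 1713: n = 25 (giving 1825).
Largest index with value ≤ 15841: n = 73 (giving 15841).
Indices 25 through 73: 49 terms.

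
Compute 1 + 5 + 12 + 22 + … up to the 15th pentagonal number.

Σ i(3i−1)/2 = (3Σi² − Σi) / 2 over i = 1..15.
Σi = 120 and Σi² = 1240.
(3·1240 − 1·120) / 2 = 3600/2 = 1800.

1800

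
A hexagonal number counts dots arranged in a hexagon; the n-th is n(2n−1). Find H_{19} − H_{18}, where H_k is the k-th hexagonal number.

Consecutive hexagonal numbers differ by 4n − 3: here 4·19 − 3 = 73.

73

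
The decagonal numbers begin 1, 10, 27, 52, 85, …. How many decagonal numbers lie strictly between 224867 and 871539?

230

The n-th decagonal number is n(4n−3).
Smallest index with value > 224867: n = 238 (giving 225862).
Largest index with value < 871539: n = 467 (giving 870955).
Indices 238 through 467: 230 terms.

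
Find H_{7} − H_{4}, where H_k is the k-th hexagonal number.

63

7·(2·7 − 1) = 91 and 4·(2·4 − 1) = 28.
Difference: 91 − 28 = 63.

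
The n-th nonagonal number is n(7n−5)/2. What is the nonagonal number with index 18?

18·(7·18 − 5)/2 = 18·121/2 = 1089.

1089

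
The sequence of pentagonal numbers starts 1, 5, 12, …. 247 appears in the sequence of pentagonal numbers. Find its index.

Set n(3n−1)/2 = 247, giving 3n² − n − 494 = 0.
So n = (1 + 77) / 6 = 78/6 = 13.

13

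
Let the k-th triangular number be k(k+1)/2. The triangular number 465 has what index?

Set n(n+1)/2 = 465, giving n² + n − 930 = 0.
So n = (-1 + 61) / 2 = 60/2 = 30.

30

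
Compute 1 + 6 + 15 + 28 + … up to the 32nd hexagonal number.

22352

Σ i(2i−1) = 2Σi² − Σi over i = 1..32.
Σi = 528 and Σi² = 11440.
2·11440 − 1·528 = 22352.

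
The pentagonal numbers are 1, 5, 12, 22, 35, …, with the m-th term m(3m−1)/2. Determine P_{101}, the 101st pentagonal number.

The 101st pentagonal number is n(3n−1)/2 with n = 101.
101·(3·101 − 1)/2 = 101·302/2 = 101·151 = 15251.

15251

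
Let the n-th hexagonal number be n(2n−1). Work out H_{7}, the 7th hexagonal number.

7·(2·7 − 1) = 7·13 = 91.

91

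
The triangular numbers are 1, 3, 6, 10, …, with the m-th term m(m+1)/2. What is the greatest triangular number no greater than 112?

105

Solve n(n+1)/2 ≤ 112 for integer n.
n = 14 gives 105 ≤ 112, while n = 15 gives 120 > 112; so the answer is 105.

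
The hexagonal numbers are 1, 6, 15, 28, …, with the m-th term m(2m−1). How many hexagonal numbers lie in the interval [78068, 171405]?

The n-th hexagonal number is n(2n−1).
Smallest index with value ≥ 78068: n = 198 (giving 78210).
Largest index with value ≤ 171405: n = 293 (giving 171405).
Indices 198 through 293: 96 terms.

96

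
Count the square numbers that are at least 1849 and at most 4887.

27

The n-th square number is n².
Smallest index with value ≥ 1849: n = 43 (giving 1849).
Largest index with value ≤ 4887: n = 69 (giving 4761).
Indices 43 through 69: 27 terms.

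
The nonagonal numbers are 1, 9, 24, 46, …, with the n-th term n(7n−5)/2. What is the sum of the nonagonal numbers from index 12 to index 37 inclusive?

Σ i(7i−5)/2 = (7Σi² − 5Σi) / 2 over i = 12..37.
Σi = 703 − 66 = 637 and Σi² = 17575 − 506 = 17069.
(7·17069 − 5·637) / 2 = 116298/2 = 58149.

58149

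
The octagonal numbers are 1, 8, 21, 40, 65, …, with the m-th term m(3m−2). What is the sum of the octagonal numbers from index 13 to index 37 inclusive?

49525

Σ i(3i−2) = 3Σi² − 2Σi over i = 13..37.
Σi = 703 − 78 = 625 and Σi² = 17575 − 650 = 16925.
3·16925 − 2·625 = 49525.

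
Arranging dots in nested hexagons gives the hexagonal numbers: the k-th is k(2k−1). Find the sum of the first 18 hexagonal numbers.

4047

Σ i(2i−1) = 2Σi² − Σi over i = 1..18.
Σi = 171 and Σi² = 2109.
2·2109 − 1·171 = 4047.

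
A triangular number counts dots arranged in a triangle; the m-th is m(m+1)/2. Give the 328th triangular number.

The 328th triangular number is n(n+1)/2 with n = 328.
328·329/2 = 107912/2 = 53956.

53956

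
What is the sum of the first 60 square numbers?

73810

Σ_{i=1}^{60} i² = 60·61·121/6 = 73810.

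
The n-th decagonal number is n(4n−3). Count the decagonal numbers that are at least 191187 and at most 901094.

257

The n-th decagonal number is n(4n−3).
Smallest index with value ≥ 191187: n = 219 (giving 191187).
Largest index with value ≤ 901094: n = 475 (giving 901075).
Indices 219 through 475: 257 terms.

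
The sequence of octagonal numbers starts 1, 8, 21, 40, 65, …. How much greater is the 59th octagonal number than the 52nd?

2317

59·(3·59 − 2) = 10325 and 52·(3·52 − 2) = 8008.
Difference: 10325 − 8008 = 2317.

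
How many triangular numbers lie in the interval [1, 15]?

5

The n-th triangular number is n(n+1)/2.
Smallest index with value ≥ 1: n = 1 (giving 1).
Largest index with value ≤ 15: n = 5 (giving 15).
Indices 1 through 5: 5 terms.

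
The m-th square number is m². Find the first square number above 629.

Solve n² > 629 for integer n.
The largest n with value ≤ 629 is 25 (since 625 ≤ 629 < 676), so the first above is n = 26, value 676.

676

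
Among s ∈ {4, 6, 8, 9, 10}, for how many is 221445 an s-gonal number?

s = 4: P(4, 470) = 220900 and P(4, 471) = 221841; 221445 is not s-gonal.
s = 6: P(6, 333) = 221445. ✓
s = 8: P(8, 272) = 221408 and P(8, 273) = 223041; 221445 is not s-gonal.
s = 9: P(9, 251) = 219876 and P(9, 252) = 221634; 221445 is not s-gonal.
s = 10: P(10, 235) = 220195 and P(10, 236) = 222076; 221445 is not s-gonal.
Hits: s ∈ {6} → 1.

1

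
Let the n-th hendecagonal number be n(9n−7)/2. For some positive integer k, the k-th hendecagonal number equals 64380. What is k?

Set n(9n−7)/2 = 64380, giving 9n² − 7n − 128760 = 0.
The discriminant is 49 + 72·64380 = 4635409, and √4635409 = 2153.
So n = (7 + 2153) / 18 = 2160/18 = 120.

120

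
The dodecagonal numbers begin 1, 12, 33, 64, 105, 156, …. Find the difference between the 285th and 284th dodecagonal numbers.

2841

Consecutive dodecagonal numbers differ by 10n − 9: here 10·285 − 9 = 2841.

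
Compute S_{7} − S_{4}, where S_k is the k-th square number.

33

7² = 49 and 4² = 16.
Difference: 49 − 16 = 33.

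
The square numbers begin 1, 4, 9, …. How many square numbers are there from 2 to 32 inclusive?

4

The n-th square number is n².
Smallest index with value ≥ 2: n = 2 (giving 4).
Largest index with value ≤ 32: n = 5 (giving 25).
Indices 2 through 5: 4 terms.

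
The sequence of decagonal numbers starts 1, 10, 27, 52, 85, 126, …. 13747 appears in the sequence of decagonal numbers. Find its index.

Set n(4n−3) = 13747, giving 4n² − 3n − 13747 = 0.
So n = (3 + 469) / 8 = 472/8 = 59.

59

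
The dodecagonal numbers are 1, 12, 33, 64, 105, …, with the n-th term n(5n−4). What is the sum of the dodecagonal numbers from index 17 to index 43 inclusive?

Σ i(5i−4) = 5Σi² − 4Σi over i = 17..43.
Σi = 946 − 136 = 810 and Σi² = 27434 − 1496 = 25938.
5·25938 − 4·810 = 126450.

126450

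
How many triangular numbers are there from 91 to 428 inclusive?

The n-th triangular number is n(n+1)/2.
Smallest index with value ≥ 91: n = 13 (giving 91).
Largest index with value ≤ 428: n = 28 (giving 406).
Indices 13 through 28: 16 terms.

16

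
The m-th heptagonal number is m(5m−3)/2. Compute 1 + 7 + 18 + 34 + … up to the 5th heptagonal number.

115

Σ i(5i−3)/2 = (5Σi² − 3Σi) / 2 over i = 1..5.
Σi = 15 and Σi² = 55.
(5·55 − 3·15) / 2 = 230/2 = 115.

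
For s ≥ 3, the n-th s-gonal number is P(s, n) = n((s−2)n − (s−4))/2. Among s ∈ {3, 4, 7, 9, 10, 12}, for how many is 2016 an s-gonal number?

1

s = 3: P(3, 63) = 2016. ✓
s = 4: P(4, 44) = 1936 and P(4, 45) = 2025; 2016 is not s-gonal.
s = 7: P(7, 28) = 1918 and P(7, 29) = 2059; 2016 is not s-gonal.
s = 9: P(9, 24) = 1956 and P(9, 25) = 2125; 2016 is not s-gonal.
s = 10: P(10, 22) = 1870 and P(10, 23) = 2047; 2016 is not s-gonal.
s = 12: P(12, 20) = 1920 and P(12, 21) = 2121; 2016 is not s-gonal.
Hits: s ∈ {3} → 1.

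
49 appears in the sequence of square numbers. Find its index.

We need n² = 49, so n = √49 = 7.
Check: 7² = 49. ✓

7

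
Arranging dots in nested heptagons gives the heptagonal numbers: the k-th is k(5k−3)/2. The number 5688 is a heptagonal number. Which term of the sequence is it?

48

Set n(5n−3)/2 = 5688, giving 5n² − 3n − 11376 = 0.
So n = (3 + 477) / 10 = 480/10 = 48.
Check: 48·(5·48 − 3)/2 = 5688. ✓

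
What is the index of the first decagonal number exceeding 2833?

27

Solve n(4n−3) > 2833 for integer n.
The largest n with value ≤ 2833 is 26 (since 2626 ≤ 2833 < 2835), so the first above is n = 27, value 2835.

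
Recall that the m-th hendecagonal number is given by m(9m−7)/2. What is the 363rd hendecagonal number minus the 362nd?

Consecutive hendecagonal numbers differ by 9n − 8: here 9·363 − 8 = 3259.

3259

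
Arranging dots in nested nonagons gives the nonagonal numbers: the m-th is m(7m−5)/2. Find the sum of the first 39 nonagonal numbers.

Σ i(7i−5)/2 = (7Σi² − 5Σi) / 2 over i = 1..39.
Σi = 780 and Σi² = 20540.
(7·20540 − 5·780) / 2 = 139880/2 = 69940.

69940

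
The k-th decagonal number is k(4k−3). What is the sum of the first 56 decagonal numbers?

235676

Σ i(4i−3) = 4Σi² − 3Σi over i = 1..56.
Σi = 1596 and Σi² = 60116.
4·60116 − 3·1596 = 235676.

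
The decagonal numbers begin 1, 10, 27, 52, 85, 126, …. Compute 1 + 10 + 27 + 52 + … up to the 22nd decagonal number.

Σ i(4i−3) = 4Σi² − 3Σi over i = 1..22.
Σi = 253 and Σi² = 3795.
4·3795 − 3·253 = 14421.

14421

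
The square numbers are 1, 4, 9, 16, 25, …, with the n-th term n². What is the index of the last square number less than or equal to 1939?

44

Solve n² ≤ 1939 for integer n.
n = 44 gives 1936 ≤ 1939, while n = 45 gives 2025 > 1939; so the answer is index 44.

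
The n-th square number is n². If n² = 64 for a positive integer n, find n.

We need n² = 64, so n = √64 = 8.

8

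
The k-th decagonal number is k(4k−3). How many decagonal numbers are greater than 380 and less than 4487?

The n-th decagonal number is n(4n−3).
Smallest index with value > 380: n = 11 (giving 451).
Largest index with value < 4487: n = 33 (giving 4257).
Indices 11 through 33: 23 terms.

23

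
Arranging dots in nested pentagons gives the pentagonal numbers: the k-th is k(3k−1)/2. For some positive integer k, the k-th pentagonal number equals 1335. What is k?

Set n(3n−1)/2 = 1335, giving 3n² − n − 2670 = 0.
The discriminant is 1 + 24·1335 = 32041, and √32041 = 179.
So n = (1 + 179) / 6 = 180/6 = 30.

30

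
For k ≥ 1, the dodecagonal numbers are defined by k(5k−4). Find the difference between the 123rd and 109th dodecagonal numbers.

123·(5·123 − 4) = 75153 and 109·(5·109 − 4) = 58969.
Difference: 75153 − 58969 = 16184.

16184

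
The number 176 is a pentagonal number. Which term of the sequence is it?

11

Set n(3n−1)/2 = 176, giving 3n² − n − 352 = 0.
So n = (1 + 65) / 6 = 66/6 = 11.
Check: 11·(3·11 − 1)/2 = 176. ✓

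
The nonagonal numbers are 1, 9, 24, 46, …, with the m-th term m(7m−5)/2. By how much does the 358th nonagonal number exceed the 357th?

Consecutive nonagonal numbers differ by 7n − 6: here 7·358 − 6 = 2500.

2500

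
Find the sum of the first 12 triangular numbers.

364

Σ i(i+1)/2 = (Σi² + Σi) / 2 over i = 1..12.
Σi = 78 and Σi² = 650.
(1·650 + 1·78) / 2 = 728/2 = 364.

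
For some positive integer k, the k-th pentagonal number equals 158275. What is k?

325

Set n(3n−1)/2 = 158275, giving 3n² − n − 316550 = 0.
The discriminant is 1 + 24·158275 = 3798601, and √3798601 = 1949.
So n = (1 + 1949) / 6 = 1950/6 = 325.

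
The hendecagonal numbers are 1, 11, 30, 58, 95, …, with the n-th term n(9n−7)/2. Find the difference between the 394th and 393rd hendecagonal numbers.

Consecutive hendecagonal numbers differ by 9n − 8: here 9·394 − 8 = 3538.

3538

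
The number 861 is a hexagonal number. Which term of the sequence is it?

21

Set n(2n−1) = 861, giving 2n² − n − 861 = 0.
So n = (1 + 83) / 4 = 84/4 = 21.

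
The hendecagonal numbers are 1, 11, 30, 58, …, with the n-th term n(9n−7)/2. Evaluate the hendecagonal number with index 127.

127·(9·127 − 7)/2 = 127·1136/2 = 127·568 = 72136.

72136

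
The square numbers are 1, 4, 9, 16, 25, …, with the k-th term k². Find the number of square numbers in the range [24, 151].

8

The n-th square number is n².
Smallest index with value ≥ 24: n = 5 (giving 25).
Largest index with value ≤ 151: n = 12 (giving 144).
Indices 5 through 12: 8 terms.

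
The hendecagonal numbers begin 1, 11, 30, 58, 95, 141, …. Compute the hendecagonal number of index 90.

The 90th hendecagonal number is n(9n−7)/2 with n = 90.
90·(9·90 − 7)/2 = 90·803/2 = 36135.

36135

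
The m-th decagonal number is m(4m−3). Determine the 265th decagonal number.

280105

The 265th decagonal number is n(4n−3) with n = 265.
265·(4·265 − 3) = 265·1057 = 280105.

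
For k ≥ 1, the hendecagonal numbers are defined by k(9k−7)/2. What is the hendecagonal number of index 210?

197715

The 210th hendecagonal number is n(9n−7)/2 with n = 210.
210·(9·210 − 7)/2 = 210·1883/2 = 197715.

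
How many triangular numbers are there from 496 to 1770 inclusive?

29

The n-th triangular number is n(n+1)/2.
Smallest index with value ≥ 496: n = 31 (giving 496).
Largest index with value ≤ 1770: n = 59 (giving 1770).
Indices 31 through 59: 29 terms.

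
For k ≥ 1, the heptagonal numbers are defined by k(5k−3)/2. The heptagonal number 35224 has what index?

119

Set n(5n−3)/2 = 35224, giving 5n² − 3n − 70448 = 0.
So n = (3 + 1187) / 10 = 1190/10 = 119.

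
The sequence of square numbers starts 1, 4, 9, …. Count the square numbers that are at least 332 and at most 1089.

The n-th square number is n².
Smallest index with value ≥ 332: n = 19 (giving 361).
Largest index with value ≤ 1089: n = 33 (giving 1089).
Indices 19 through 33: 15 terms.

15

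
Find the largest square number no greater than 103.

Solve n² ≤ 103 for integer n.
n = 10 gives 100 ≤ 103, while n = 11 gives 121 > 103; so the answer is 100.

100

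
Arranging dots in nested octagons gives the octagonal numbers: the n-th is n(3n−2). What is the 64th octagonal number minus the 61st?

1119

64·(3·64 − 2) = 12160 and 61·(3·61 − 2) = 11041.
Difference: 12160 − 11041 = 1119.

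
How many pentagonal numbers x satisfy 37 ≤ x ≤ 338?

10

The n-th pentagonal number is n(3n−1)/2.
Smallest index with value ≥ 37: n = 6 (giving 51).
Largest index with value ≤ 338: n = 15 (giving 330).
Indices 6 through 15: 10 terms.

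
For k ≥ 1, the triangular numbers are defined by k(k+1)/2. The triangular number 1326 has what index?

Set n(n+1)/2 = 1326, giving n² + n − 2652 = 0.
The discriminant is 1 + 8·1326 = 10609, and √10609 = 103.
So n = (-1 + 103) / 2 = 102/2 = 51.

51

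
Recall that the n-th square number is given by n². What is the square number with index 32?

32² = 1024.

1024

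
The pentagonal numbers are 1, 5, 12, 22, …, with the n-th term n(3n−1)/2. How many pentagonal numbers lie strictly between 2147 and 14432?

60

The n-th pentagonal number is n(3n−1)/2.
Smallest index with value > 2147: n = 39 (giving 2262).
Largest index with value < 14432: n = 98 (giving 14357).
Indices 39 through 98: 60 terms.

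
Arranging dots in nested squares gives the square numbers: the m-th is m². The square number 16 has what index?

4

We need n² = 16, so n = √16 = 4.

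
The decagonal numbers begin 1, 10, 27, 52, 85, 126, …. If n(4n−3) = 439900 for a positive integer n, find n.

332

Set n(4n−3) = 439900, giving 4n² − 3n − 439900 = 0.
So n = (3 + 2653) / 8 = 2656/8 = 332.
Check: 332·(4·332 − 3) = 439900. ✓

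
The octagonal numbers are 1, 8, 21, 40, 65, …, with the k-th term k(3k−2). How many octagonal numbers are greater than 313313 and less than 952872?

240

The n-th octagonal number is n(3n−2).
Smallest index with value > 313313: n = 324 (giving 314280).
Largest index with value < 952872: n = 563 (giving 949781).
Indices 324 through 563: 240 terms.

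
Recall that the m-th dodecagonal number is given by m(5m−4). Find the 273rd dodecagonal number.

273·(5·273 − 4) = 273·1361 = 371553.

371553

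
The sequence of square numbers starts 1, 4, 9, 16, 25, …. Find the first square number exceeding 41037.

41209

Solve n² > 41037 for integer n.
The largest n with value ≤ 41037 is 202 (since 40804 ≤ 41037 < 41209), so the first above is n = 203, value 41209.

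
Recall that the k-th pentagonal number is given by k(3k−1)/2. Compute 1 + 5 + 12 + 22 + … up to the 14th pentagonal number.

Σ i(3i−1)/2 = (3Σi² − Σi) / 2 over i = 1..14.
Σi = 105 and Σi² = 1015.
(3·1015 − 1·105) / 2 = 2940/2 = 1470.

1470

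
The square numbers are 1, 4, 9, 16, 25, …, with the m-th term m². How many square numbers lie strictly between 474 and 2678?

30

The n-th square number is n².
Smallest index with value > 474: n = 22 (giving 484).
Largest index with value < 2678: n = 51 (giving 2601).
Indices 22 through 51: 30 terms.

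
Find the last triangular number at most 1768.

Solve n(n+1)/2 ≤ 1768 for integer n.
n = 58 gives 1711 ≤ 1768, while n = 59 gives 1770 > 1768; so the answer is 1711.

1711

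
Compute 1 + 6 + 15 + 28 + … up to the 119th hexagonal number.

Σ i(2i−1) = 2Σi² − Σi over i = 1..119.
Σi = 7140 and Σi² = 568820.
2·568820 − 1·7140 = 1130500.

1130500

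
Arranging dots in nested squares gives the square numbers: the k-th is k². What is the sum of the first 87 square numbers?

Σ_{i=1}^{87} i² = 87·88·175/6 = 223300.

223300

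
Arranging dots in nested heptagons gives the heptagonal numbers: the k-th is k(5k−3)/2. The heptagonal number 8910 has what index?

60

Set n(5n−3)/2 = 8910, giving 5n² − 3n − 17820 = 0.
So n = (3 + 597) / 10 = 600/10 = 60.
Check: 60·(5·60 − 3)/2 = 8910. ✓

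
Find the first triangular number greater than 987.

990

Solve n(n+1)/2 > 987 for integer n.
The largest n with value ≤ 987 is 43 (since 946 ≤ 987 < 990), so the first above is n = 44, value 990.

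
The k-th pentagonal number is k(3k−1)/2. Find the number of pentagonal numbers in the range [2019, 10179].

The n-th pentagonal number is n(3n−1)/2.
Smallest index with value ≥ 2019: n = 37 (giving 2035).
Largest index with value ≤ 10179: n = 82 (giving 10045).
Indices 37 through 82: 46 terms.

46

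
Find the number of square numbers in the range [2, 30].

4

The n-th square number is n².
Smallest index with value ≥ 2: n = 2 (giving 4).
Largest index with value ≤ 30: n = 5 (giving 25).
Indices 2 through 5: 4 terms.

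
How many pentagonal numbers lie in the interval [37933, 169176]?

The n-th pentagonal number is n(3n−1)/2.
Smallest index with value ≥ 37933: n = 160 (giving 38320).
Largest index with value ≤ 169176: n = 336 (giving 169176).
Indices 160 through 336: 177 terms.

177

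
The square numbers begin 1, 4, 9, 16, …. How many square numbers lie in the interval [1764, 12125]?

69

The n-th square number is n².
Smallest index with value ≥ 1764: n = 42 (giving 1764).
Largest index with value ≤ 12125: n = 110 (giving 12100).
Indices 42 through 110: 69 terms.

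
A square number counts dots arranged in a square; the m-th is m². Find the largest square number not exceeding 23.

Solve n² ≤ 23 for integer n.
n = 4 gives 16 ≤ 23, while n = 5 gives 25 > 23; so the answer is 16.

16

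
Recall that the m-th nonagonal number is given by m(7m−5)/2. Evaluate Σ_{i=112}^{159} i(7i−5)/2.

3100504

Σ i(7i−5)/2 = (7Σi² − 5Σi) / 2 over i = 112..159.
Σi = 12720 − 6216 = 6504 and Σi² = 1352560 − 462056 = 890504.
(7·890504 − 5·6504) / 2 = 6201008/2 = 3100504.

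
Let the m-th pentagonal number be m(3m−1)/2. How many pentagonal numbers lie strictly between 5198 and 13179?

34

The n-th pentagonal number is n(3n−1)/2.
Smallest index with value > 5198: n = 60 (giving 5370).
Largest index with value < 13179: n = 93 (giving 12927).
Indices 60 through 93: 34 terms.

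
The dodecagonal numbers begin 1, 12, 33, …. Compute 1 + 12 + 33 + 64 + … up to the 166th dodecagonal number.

7637411

Σ i(5i−4) = 5Σi² − 4Σi over i = 1..166.
Σi = 13861 and Σi² = 1538571.
5·1538571 − 4·13861 = 7637411.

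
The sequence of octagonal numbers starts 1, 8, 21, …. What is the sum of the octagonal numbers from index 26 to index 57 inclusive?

170864

Σ i(3i−2) = 3Σi² − 2Σi over i = 26..57.
Σi = 1653 − 325 = 1328 and Σi² = 63365 − 5525 = 57840.
3·57840 − 2·1328 = 170864.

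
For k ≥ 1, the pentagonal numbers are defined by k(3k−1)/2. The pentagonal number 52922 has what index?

188

Set n(3n−1)/2 = 52922, giving 3n² − n − 105844 = 0.
The discriminant is 1 + 24·52922 = 1270129, and √1270129 = 1127.
So n = (1 + 1127) / 6 = 1128/6 = 188.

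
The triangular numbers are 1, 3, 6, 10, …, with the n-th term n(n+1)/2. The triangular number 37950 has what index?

Set n(n+1)/2 = 37950, giving n² + n − 75900 = 0.
The discriminant is 1 + 8·37950 = 303601, and √303601 = 551.
So n = (-1 + 551) / 2 = 550/2 = 275.
Check: 275·276/2 = 37950. ✓

275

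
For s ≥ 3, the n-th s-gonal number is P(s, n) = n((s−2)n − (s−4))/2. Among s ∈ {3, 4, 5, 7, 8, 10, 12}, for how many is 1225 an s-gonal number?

s = 3: P(3, 49) = 1225. ✓
s = 4: P(4, 35) = 1225. ✓
s = 5: P(5, 28) = 1162 and P(5, 29) = 1247; 1225 is not s-gonal.
s = 7: P(7, 22) = 1177 and P(7, 23) = 1288; 1225 is not s-gonal.
s = 8: P(8, 20) = 1160 and P(8, 21) = 1281; 1225 is not s-gonal.
s = 10: P(10, 17) = 1105 and P(10, 18) = 1242; 1225 is not s-gonal.
s = 12: P(12, 16) = 1216 and P(12, 17) = 1377; 1225 is not s-gonal.
Hits: s ∈ {3, 4} → 2.

2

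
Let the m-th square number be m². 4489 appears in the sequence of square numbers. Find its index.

We need n² = 4489, so n = √4489 = 67.

67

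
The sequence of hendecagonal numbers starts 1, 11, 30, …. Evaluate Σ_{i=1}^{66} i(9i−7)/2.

Σ i(9i−7)/2 = (9Σi² − 7Σi) / 2 over i = 1..66.
Σi = 2211 and Σi² = 98021.
(9·98021 − 7·2211) / 2 = 866712/2 = 433356.

433356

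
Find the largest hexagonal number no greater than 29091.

Solve n(2n−1) ≤ 29091 for integer n.
n = 120 gives 28680 ≤ 29091, while n = 121 gives 29161 > 29091; so the answer is 28680.

28680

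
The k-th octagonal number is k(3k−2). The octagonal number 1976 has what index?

26

Set n(3n−2) = 1976, giving 3n² − 2n − 1976 = 0.
So n = (2 + 154) / 6 = 156/6 = 26.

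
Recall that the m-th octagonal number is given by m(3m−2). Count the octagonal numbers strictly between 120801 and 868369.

The n-th octagonal number is n(3n−2).
Smallest index with value > 120801: n = 202 (giving 122008).
Largest index with value < 868369: n = 538 (giving 867256).
Indices 202 through 538: 337 terms.

337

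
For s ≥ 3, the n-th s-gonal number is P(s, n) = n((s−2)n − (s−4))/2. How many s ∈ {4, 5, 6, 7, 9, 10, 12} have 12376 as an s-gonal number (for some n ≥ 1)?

2

s = 4: P(4, 111) = 12321 and P(4, 112) = 12544; 12376 is not s-gonal.
s = 5: P(5, 91) = 12376. ✓
s = 6: P(6, 78) = 12090 and P(6, 79) = 12403; 12376 is not s-gonal.
s = 7: P(7, 70) = 12145 and P(7, 71) = 12496; 12376 is not s-gonal.
s = 9: P(9, 59) = 12036 and P(9, 60) = 12450; 12376 is not s-gonal.
s = 10: P(10, 56) = 12376. ✓
s = 12: P(12, 50) = 12300 and P(12, 51) = 12801; 12376 is not s-gonal.
Hits: s ∈ {5, 10} → 2.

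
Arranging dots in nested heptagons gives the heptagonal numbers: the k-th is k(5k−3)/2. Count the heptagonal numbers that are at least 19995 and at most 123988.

The n-th heptagonal number is n(5n−3)/2.
Smallest index with value ≥ 19995: n = 90 (giving 20115).
Largest index with value ≤ 123988: n = 223 (giving 123988).
Indices 90 through 223: 134 terms.

134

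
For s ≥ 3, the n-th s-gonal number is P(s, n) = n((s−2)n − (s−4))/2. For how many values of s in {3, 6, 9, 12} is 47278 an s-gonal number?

s = 3: P(3, 307) = 47278. ✓
s = 6: P(6, 154) = 47278. ✓
s = 9: P(9, 116) = 46806 and P(9, 117) = 47619; 47278 is not s-gonal.
s = 12: P(12, 97) = 46657 and P(12, 98) = 47628; 47278 is not s-gonal.
Hits: s ∈ {3, 6} → 2.

2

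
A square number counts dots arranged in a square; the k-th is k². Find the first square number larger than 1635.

Solve n² > 1635 for integer n.
The largest n with value ≤ 1635 is 40 (since 1600 ≤ 1635 < 1681), so the first above is n = 41, value 1681.

1681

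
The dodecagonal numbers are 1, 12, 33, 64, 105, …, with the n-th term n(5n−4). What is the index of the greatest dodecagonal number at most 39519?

Solve n(5n−4) ≤ 39519 for integer n.
n = 89 gives 39249 ≤ 39519, while n = 90 gives 40140 > 39519; so the answer is index 89.

89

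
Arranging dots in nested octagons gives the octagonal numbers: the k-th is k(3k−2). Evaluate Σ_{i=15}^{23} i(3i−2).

9585

Σ i(3i−2) = 3Σi² − 2Σi over i = 15..23.
Σi = 276 − 105 = 171 and Σi² = 4324 − 1015 = 3309.
3·3309 − 2·171 = 9585.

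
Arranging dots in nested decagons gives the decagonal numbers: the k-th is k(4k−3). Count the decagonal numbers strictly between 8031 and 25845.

35

The n-th decagonal number is n(4n−3).
Smallest index with value > 8031: n = 46 (giving 8326).
Largest index with value < 25845: n = 80 (giving 25360).
Indices 46 through 80: 35 terms.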